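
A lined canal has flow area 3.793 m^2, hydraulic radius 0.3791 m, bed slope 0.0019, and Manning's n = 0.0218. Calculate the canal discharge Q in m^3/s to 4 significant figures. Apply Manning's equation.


Approach: apply Manning's equation, Q = (1/n)*A*R^(2/3)*S^(1/2).
Q = (1/0.0218) * 3.793 * 0.3791^(2/3) * 0.0019^(1/2) = 3.973 m^3/s
Therefore the canal discharge Q = 3.973 m^3/s.


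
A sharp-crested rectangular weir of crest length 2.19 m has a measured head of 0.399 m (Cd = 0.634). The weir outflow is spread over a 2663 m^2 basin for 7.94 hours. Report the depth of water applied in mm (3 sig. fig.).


Approach: apply the rectangular weir equation with a volume-to-depth conversion, Q = (2/3)*Cd*L*sqrt(2g)*H^1.5; d = Q*t/A * 1000.
Step 1 — weir discharge:
  Q = (2/3)*0.634*2.19*sqrt(2*9.81)*0.399^1.5 = 1.0334 m^3/s
Step 2 — volume: V = 1.0334 * 7.94*3600 = 29538 m^3
Step 3 — depth: d = V/A * 1000 = 29538/2663 * 1000 = 11100 mm
Therefore the depth of water applied = 11100 mm.


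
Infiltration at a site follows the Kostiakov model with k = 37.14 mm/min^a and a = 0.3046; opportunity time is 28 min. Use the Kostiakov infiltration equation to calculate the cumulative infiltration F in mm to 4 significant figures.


Approach: apply the Kostiakov infiltration equation, F = k*t^a.
F = 37.14 * 28^0.3046 = 102.5 mm
Therefore the cumulative infiltration F = 102.5 mm.


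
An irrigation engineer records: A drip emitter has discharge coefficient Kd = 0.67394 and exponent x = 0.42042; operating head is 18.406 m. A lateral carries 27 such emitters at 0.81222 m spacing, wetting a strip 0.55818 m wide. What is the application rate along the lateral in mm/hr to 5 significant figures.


Approach: apply the emitter equation with a lateral mass balance, q = Kd*h^x; Q = n*q; rate = Q/(n*spacing*width).
Step 1 — single emitter flow (q = Kd*h^x):
  q = 0.67394 * 18.406^0.42042 = 2.293166 L/hr
Step 2 — total lateral flow: Q = 27 * 2.293166 = 61.91548 L/hr
Step 3 — wetted area: A = 27 * 0.81222 * 0.55818 = 12.24085 m^2
Step 4 — application rate: Q/A = 61.91548/12.24085 = 5.0581 mm/hr
Therefore the application rate along the lateral = 5.0581 mm/hr.


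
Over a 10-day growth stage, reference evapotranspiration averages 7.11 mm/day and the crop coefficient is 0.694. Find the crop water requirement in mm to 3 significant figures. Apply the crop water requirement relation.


Approach: apply the crop water requirement relation, CWR = ET0 * Kc * days.
CWR = 7.11 * 0.694 * 10 = 49.3 mm
Therefore the crop water requirement = 49.3 mm.


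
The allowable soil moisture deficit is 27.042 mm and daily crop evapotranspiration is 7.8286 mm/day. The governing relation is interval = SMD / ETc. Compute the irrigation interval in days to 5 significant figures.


interval = 27.042 / 7.8286 = 3.4543 days
Therefore the irrigation interval = 3.4543 days.


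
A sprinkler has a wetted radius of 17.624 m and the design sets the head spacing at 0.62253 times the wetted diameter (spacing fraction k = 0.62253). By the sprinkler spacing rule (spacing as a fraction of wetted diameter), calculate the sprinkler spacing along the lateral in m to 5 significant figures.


Approach: apply the sprinkler spacing rule (spacing as a fraction of wetted diameter), S = k*(2*R).
S = 0.62253 * (2 * 17.624) = 21.943 m
Therefore the sprinkler spacing along the lateral = 21.943 m.


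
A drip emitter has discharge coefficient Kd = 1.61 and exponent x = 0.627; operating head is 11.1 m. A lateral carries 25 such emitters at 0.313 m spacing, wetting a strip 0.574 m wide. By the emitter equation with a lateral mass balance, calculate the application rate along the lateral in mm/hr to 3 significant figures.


Approach: apply the emitter equation with a lateral mass balance, q = Kd*h^x; Q = n*q; rate = Q/(n*spacing*width).
Step 1 — single emitter flow (q = Kd*h^x):
  q = 1.61 * 11.1^0.627 = 7.2819 L/hr
Step 2 — total lateral flow: Q = 25 * 7.2819 = 182.05 L/hr
Step 3 — wetted area: A = 25 * 0.313 * 0.574 = 4.4916 m^2
Step 4 — application rate: Q/A = 182.05/4.4916 = 40.5 mm/hr
Therefore the application rate along the lateral = 40.5 mm/hr.


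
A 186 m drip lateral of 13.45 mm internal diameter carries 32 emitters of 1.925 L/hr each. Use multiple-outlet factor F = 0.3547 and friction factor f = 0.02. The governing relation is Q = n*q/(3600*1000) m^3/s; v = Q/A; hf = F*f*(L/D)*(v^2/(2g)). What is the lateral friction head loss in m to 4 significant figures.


Q = 32*1.925/(3600*1000) = 1.71111e-05 m^3/s
A = pi*(13.45e-3/2)^2 = 1.42080e-04 m^2, so v = Q/A = 0.120433 m/s
hf = 0.3547*0.02*(186/0.01345)*(0.120433^2/(2*9.81)) = 0.07252 m
Therefore the lateral friction head loss = 0.07252 m.


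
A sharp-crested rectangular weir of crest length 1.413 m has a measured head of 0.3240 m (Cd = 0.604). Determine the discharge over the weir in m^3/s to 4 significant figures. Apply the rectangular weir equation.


Approach: apply the rectangular weir equation, Q = (2/3)*Cd*L*sqrt(2g)*H^1.5.
Q = (2/3)*0.604*1.413*sqrt(2*9.81)*0.3240^1.5 = 0.4648 m^3/s
Therefore the discharge over the weir = 0.4648 m^3/s.


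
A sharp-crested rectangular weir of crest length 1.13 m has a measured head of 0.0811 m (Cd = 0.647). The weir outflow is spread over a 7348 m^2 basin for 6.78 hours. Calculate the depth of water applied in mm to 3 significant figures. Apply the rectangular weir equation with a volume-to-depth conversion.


Approach: apply the rectangular weir equation with a volume-to-depth conversion, Q = (2/3)*Cd*L*sqrt(2g)*H^1.5; d = Q*t/A * 1000.
Step 1 — weir discharge:
  Q = (2/3)*0.647*1.13*sqrt(2*9.81)*0.0811^1.5 = 0.049862 m^3/s
Step 2 — volume: V = 0.049862 * 6.78*3600 = 1217.0 m^3
Step 3 — depth: d = V/A * 1000 = 1217.0/7348 * 1000 = 166 mm
Therefore the depth of water applied = 166 mm.


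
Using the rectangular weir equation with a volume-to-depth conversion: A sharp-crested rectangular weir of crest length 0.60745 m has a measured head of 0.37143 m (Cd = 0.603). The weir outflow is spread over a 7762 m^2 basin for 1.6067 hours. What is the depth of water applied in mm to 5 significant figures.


Approach: apply the rectangular weir equation with a volume-to-depth conversion, Q = (2/3)*Cd*L*sqrt(2g)*H^1.5; d = Q*t/A * 1000.
Step 1 — weir discharge:
  Q = (2/3)*0.603*0.60745*sqrt(2*9.81)*0.37143^1.5 = 0.2448508 m^3/s
Step 2 — volume: V = 0.2448508 * 1.6067*3600 = 1416.247 m^3
Step 3 — depth: d = V/A * 1000 = 1416.247/7762 * 1000 = 182.46 mm
Therefore the depth of water applied = 182.46 mm.


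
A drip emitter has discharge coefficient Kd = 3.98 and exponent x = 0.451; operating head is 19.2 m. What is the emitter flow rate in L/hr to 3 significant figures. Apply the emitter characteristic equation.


Approach: apply the emitter characteristic equation, q = Kd * h^x.
q = 3.98 * 19.2^0.451 = 15.1 L/hr
Therefore the emitter flow rate = 15.1 L/hr.


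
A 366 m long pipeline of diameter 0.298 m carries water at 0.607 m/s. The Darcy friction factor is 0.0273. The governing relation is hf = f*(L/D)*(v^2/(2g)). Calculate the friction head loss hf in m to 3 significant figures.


hf = 0.0273 * (366/0.298) * (0.607^2 / (2*9.81))
hf = 0.630 m
Therefore the friction head loss hf = 0.630 m.


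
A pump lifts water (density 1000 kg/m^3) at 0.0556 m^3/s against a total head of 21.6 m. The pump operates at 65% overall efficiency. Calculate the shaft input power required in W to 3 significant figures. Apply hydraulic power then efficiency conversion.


Approach: apply hydraulic power then efficiency conversion, P = rho*g*Q*H; P_in = P/eta.
Step 1 — hydraulic power (P = rho*g*Q*H):
  P = 1000 * 9.81 * 0.0556 * 21.6 = 11781 W
Step 2 — input power: P_in = P/eta = 11781 / 0.65 = 18100 W
Therefore the shaft input power required = 18100 W.


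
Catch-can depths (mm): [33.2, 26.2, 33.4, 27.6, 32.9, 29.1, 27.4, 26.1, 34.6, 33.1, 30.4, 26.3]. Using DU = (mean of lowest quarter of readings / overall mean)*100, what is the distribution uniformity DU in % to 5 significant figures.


sorted lowest 3 of 12: [26.1, 26.2, 26.3] -> mean = 26.20000 mm
overall mean = 30.02500 mm
DU = (26.20000/30.02500)*100 = 87.261 %
Therefore the distribution uniformity DU = 87.261 %.


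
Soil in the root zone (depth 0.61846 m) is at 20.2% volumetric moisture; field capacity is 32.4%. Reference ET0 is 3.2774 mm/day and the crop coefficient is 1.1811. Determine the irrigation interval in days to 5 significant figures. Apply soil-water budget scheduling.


Approach: apply soil-water budget scheduling, SMD = (FC-theta)/100*depth*1000; ETc = ET0*Kc; interval = SMD/ETc.
Step 1 — soil moisture deficit:
  SMD = (32.4 - 20.2)/100 * 0.61846 * 1000 = 75.45212 mm
Step 2 — daily crop ET (ETc = ET0*Kc):
  ETc = 3.2774 * 1.1811 = 3.870937 mm/day
Step 3 — irrigation interval (SMD/ETc):
  interval = 75.45212 / 3.870937 = 19.492 days
Therefore the irrigation interval = 19.492 days.


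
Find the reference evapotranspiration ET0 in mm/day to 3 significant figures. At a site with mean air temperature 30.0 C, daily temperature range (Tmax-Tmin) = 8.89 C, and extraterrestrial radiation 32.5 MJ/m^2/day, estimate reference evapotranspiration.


Approach: apply the Hargreaves-Samani method, ET0 = 0.0023*(Tmean+17.8)*sqrt(Tmax-Tmin)*0.408*Ra.
ET0 = 0.0023*(30.0+17.8)*sqrt(8.89)*0.408*32.5 = 4.35 mm/day
Therefore the reference evapotranspiration ET0 = 4.35 mm/day.


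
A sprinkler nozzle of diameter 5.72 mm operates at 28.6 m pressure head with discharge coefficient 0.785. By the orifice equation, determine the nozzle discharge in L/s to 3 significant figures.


Approach: apply the orifice equation, Q = Cd*A*sqrt(2*g*h), A = pi*(d/2)^2.
A = pi*(5.72e-3/2)^2 = 2.5697e-05 m^2
Q = 0.785 * 2.5697e-05 * sqrt(2*9.81*28.6) * 1000 = 0.478 L/s
Therefore the nozzle discharge = 0.478 L/s.


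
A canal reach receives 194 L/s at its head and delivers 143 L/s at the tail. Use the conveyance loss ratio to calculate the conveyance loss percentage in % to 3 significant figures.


Approach: apply the conveyance loss ratio, loss% = ((Q_head - Q_tail)/Q_head)*100.
loss = ((194 - 143)/194)*100 = 26.3 %
Therefore the conveyance loss percentage = 26.3 %.


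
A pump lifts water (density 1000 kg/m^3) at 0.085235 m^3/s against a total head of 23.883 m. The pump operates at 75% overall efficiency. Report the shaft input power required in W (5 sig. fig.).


Approach: apply hydraulic power then efficiency conversion, P = rho*g*Q*H; P_in = P/eta.
Step 1 — hydraulic power (P = rho*g*Q*H):
  P = 1000 * 9.81 * 0.085235 * 23.883 = 19969.90 W
Step 2 — input power: P_in = P/eta = 19969.90 / 0.75 = 26627 W
Therefore the shaft input power required = 26627 W.


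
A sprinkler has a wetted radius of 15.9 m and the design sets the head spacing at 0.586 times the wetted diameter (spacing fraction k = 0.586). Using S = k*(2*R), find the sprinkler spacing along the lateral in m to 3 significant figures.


S = 0.586 * (2 * 15.9) = 18.6 m
Therefore the sprinkler spacing along the lateral = 18.6 m.


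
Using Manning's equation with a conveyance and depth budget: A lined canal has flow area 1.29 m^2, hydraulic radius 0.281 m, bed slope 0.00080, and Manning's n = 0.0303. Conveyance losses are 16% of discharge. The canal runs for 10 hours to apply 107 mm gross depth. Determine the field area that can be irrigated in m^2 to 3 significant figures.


Approach: apply Manning's equation with a conveyance and depth budget, Q = (1/n)*A*R^(2/3)*S^(1/2); Q_field = Q*(1-loss); Area = Q_field*t/(d/1000).
Step 1 — canal discharge (Manning's equation):
  Q = (1/0.0303) * 1.29 * 0.281^(2/3) * 0.00080^(1/2) = 0.51661 m^3/s
Step 2 — delivered flow: Q_field = 0.51661*(1 - 16/100) = 0.43395 m^3/s
Step 3 — volume delivered: V = 0.43395 * 10*3600 = 15622 m^3
Step 4 — area served: A = V / (depth/1000) = 15622 / 0.107 = 146000 m^2
Therefore the field area that can be irrigated = 146000 m^2.


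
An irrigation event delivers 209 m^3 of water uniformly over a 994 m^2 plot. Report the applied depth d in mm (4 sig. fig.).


Approach: apply depth from volume over area, d = (V/A)*1000.
d = (209 / 994) * 1000 = 210.3 mm
Therefore the applied depth d = 210.3 mm.


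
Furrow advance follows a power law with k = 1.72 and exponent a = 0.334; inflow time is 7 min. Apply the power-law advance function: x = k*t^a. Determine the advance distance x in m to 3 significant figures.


x = 1.72 * 7^0.334 = 3.29 m
Therefore the advance distance x = 3.29 m.


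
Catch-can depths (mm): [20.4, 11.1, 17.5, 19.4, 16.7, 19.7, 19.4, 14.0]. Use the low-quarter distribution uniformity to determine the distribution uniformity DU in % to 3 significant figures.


Approach: apply the low-quarter distribution uniformity, DU = (mean of lowest quarter of readings / overall mean)*100.
sorted lowest 2 of 8: [11.1, 14.0] -> mean = 12.550 mm
overall mean = 17.275 mm
DU = (12.550/17.275)*100 = 72.6 %
Therefore the distribution uniformity DU = 72.6 %.


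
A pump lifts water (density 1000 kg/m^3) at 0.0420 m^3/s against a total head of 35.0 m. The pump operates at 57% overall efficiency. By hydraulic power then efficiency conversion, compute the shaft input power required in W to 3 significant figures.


Approach: apply hydraulic power then efficiency conversion, P = rho*g*Q*H; P_in = P/eta.
Step 1 — hydraulic power (P = rho*g*Q*H):
  P = 1000 * 9.81 * 0.0420 * 35.0 = 14421 W
Step 2 — input power: P_in = P/eta = 14421 / 0.57 = 25300 W
Therefore the shaft input power required = 25300 W.


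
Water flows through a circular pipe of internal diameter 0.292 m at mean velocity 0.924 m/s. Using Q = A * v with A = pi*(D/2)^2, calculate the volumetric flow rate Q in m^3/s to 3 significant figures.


A = pi*(0.292/2)^2 = 0.066966 m^2
Q = 0.066966 * 0.924 = 0.0619 m^3/s
Therefore the volumetric flow rate Q = 0.0619 m^3/s.


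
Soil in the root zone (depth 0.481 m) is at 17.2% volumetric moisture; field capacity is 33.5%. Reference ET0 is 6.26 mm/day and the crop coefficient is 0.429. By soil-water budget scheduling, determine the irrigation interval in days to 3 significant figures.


Approach: apply soil-water budget scheduling, SMD = (FC-theta)/100*depth*1000; ETc = ET0*Kc; interval = SMD/ETc.
Step 1 — soil moisture deficit:
  SMD = (33.5 - 17.2)/100 * 0.481 * 1000 = 78.403 mm
Step 2 — daily crop ET (ETc = ET0*Kc):
  ETc = 6.26 * 0.429 = 2.6855 mm/day
Step 3 — irrigation interval (SMD/ETc):
  interval = 78.403 / 2.6855 = 29.2 days
Therefore the irrigation interval = 29.2 days.


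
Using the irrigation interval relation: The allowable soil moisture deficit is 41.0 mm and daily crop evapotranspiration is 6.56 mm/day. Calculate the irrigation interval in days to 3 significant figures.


Approach: apply the irrigation interval relation, interval = SMD / ETc.
interval = 41.0 / 6.56 = 6.25 days
Therefore the irrigation interval = 6.25 days.


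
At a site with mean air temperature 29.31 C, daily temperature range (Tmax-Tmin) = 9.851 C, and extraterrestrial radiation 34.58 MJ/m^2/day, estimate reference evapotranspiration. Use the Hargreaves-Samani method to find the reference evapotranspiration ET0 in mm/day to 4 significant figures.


Approach: apply the Hargreaves-Samani method, ET0 = 0.0023*(Tmean+17.8)*sqrt(Tmax-Tmin)*0.408*Ra.
ET0 = 0.0023*(29.31+17.8)*sqrt(9.851)*0.408*34.58 = 4.798 mm/day
Therefore the reference evapotranspiration ET0 = 4.798 mm/day.


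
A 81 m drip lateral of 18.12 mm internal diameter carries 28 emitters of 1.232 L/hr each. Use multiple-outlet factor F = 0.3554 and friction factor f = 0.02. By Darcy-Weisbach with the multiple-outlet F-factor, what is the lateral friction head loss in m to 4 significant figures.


Approach: apply Darcy-Weisbach with the multiple-outlet F-factor, Q = n*q/(3600*1000) m^3/s; v = Q/A; hf = F*f*(L/D)*(v^2/(2g)).
Q = 28*1.232/(3600*1000) = 9.58222e-06 m^3/s
A = pi*(18.12e-3/2)^2 = 2.57873e-04 m^2, so v = Q/A = 0.0371587 m/s
hf = 0.3554*0.02*(81/0.01812)*(0.0371587^2/(2*9.81)) = 0.002236 m
Therefore the lateral friction head loss = 0.002236 m.


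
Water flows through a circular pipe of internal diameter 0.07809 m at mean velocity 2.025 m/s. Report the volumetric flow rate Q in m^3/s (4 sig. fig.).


Approach: apply the continuity equation for pipe flow, Q = A * v with A = pi*(D/2)^2.
A = pi*(0.07809/2)^2 = 0.00478940 m^2
Q = 0.00478940 * 2.025 = 0.009699 m^3/s
Therefore the volumetric flow rate Q = 0.009699 m^3/s.


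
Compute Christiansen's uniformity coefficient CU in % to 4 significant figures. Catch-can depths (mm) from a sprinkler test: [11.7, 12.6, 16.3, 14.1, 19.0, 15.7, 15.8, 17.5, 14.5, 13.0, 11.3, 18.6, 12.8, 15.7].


Approach: apply Christiansen's uniformity coefficient, CU = (1 - mean_abs_deviation/mean)*100.
mean = 14.9000 mm
mean |d_i - mean| = 2.04286 mm
CU = (1 - 2.04286/14.9000)*100 = 86.29 %
Therefore Christiansen's uniformity coefficient CU = 86.29 %.


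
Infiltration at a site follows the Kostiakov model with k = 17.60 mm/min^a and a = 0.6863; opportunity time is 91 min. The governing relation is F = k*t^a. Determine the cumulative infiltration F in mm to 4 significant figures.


F = 17.60 * 91^0.6863 = 389.0 mm
Therefore the cumulative infiltration F = 389.0 mm.


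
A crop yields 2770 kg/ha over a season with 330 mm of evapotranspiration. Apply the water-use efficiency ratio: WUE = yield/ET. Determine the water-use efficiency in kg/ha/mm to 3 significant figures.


WUE = 2770 / 330 = 8.39 kg/ha/mm
Therefore the water-use efficiency = 8.39 kg/ha/mm.


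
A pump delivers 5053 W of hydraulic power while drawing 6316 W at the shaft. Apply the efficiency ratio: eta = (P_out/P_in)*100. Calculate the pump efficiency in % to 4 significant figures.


eta = (5053 / 6316) * 100 = 80.00 %
Therefore the pump efficiency = 80.00 %.


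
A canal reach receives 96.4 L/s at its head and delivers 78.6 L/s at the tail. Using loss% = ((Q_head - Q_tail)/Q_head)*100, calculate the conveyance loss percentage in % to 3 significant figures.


loss = ((96.4 - 78.6)/96.4)*100 = 18.5 %
Therefore the conveyance loss percentage = 18.5 %.


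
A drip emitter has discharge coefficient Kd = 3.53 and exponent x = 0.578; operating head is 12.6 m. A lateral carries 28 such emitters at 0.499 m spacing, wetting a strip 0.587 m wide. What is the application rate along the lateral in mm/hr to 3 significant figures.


Approach: apply the emitter equation with a lateral mass balance, q = Kd*h^x; Q = n*q; rate = Q/(n*spacing*width).
Step 1 — single emitter flow (q = Kd*h^x):
  q = 3.53 * 12.6^0.578 = 15.268 L/hr
Step 2 — total lateral flow: Q = 28 * 15.268 = 427.51 L/hr
Step 3 — wetted area: A = 28 * 0.499 * 0.587 = 8.2016 m^2
Step 4 — application rate: Q/A = 427.51/8.2016 = 52.1 mm/hr
Therefore the application rate along the lateral = 52.1 mm/hr.


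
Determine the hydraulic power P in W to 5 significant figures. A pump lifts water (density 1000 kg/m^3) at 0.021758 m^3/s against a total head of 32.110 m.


Approach: apply the hydraulic power relation, P = rho*g*Q*H.
P = 1000 * 9.81 * 0.021758 * 32.110 = 6853.8 W
Therefore the hydraulic power P = 6853.8 W.


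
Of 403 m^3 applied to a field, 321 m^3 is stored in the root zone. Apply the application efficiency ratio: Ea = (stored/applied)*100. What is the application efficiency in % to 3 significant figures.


Ea = (321/403)*100 = 79.7 %
Therefore the application efficiency = 79.7 %.


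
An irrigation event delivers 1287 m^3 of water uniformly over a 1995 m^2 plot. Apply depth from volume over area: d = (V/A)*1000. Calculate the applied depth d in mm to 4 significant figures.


d = (1287 / 1995) * 1000 = 645.1 mm
Therefore the applied depth d = 645.1 mm.


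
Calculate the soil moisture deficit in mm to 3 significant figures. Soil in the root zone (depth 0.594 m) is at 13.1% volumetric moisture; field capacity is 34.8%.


Approach: apply the soil moisture deficit relation, SMD = (FC - theta)/100 * depth * 1000.
SMD = (34.8 - 13.1)/100 * 0.594 * 1000 = 129 mm
Therefore the soil moisture deficit = 129 mm.


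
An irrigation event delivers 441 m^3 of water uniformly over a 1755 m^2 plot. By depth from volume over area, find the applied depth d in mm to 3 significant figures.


Approach: apply depth from volume over area, d = (V/A)*1000.
d = (441 / 1755) * 1000 = 251 mm
Therefore the applied depth d = 251 mm.


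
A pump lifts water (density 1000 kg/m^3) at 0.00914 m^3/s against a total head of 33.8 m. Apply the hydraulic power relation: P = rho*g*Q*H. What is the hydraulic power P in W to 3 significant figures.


P = 1000 * 9.81 * 0.00914 * 33.8 = 3030 W
Therefore the hydraulic power P = 3030 W.


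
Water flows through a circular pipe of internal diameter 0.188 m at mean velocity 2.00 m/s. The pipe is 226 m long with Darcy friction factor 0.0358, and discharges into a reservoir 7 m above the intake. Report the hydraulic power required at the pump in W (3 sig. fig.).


Approach: apply continuity + Darcy-Weisbach + hydraulic power, Q = A*v; hf = f*(L/D)*(v^2/(2g)); H = static + hf; P = rho*g*Q*H.
Step 1 — flow rate (continuity, Q = A*v):
  A = pi*(0.188/2)^2 = 0.027759 m^2
  Q = 0.027759 * 2.00 = 0.055518 m^3/s
Step 2 — friction head loss (Darcy-Weisbach):
  hf = 0.0358 * (226/0.188) * (2.00^2 / (2*9.81))
  hf = 8.7739 m
Step 3 — total head: H = 7 + 8.7739 = 15.774 m
Step 4 — hydraulic power (P = rho*g*Q*H):
  P = 1000 * 9.81 * 0.055518 * 15.774 = 8590 W
Therefore the hydraulic power required at the pump = 8590 W.


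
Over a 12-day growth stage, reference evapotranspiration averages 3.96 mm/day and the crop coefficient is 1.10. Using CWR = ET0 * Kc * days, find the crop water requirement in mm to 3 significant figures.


CWR = 3.96 * 1.10 * 12 = 52.3 mm
Therefore the crop water requirement = 52.3 mm.


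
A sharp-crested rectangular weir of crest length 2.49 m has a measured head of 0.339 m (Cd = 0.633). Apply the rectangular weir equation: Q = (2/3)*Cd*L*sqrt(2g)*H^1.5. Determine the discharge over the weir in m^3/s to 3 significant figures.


Q = (2/3)*0.633*2.49*sqrt(2*9.81)*0.339^1.5 = 0.919 m^3/s
Therefore the discharge over the weir = 0.919 m^3/s.


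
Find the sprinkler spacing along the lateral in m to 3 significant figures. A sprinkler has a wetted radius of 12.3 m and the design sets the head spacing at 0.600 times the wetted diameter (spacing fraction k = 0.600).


Approach: apply the sprinkler spacing rule (spacing as a fraction of wetted diameter), S = k*(2*R).
S = 0.600 * (2 * 12.3) = 14.8 m
Therefore the sprinkler spacing along the lateral = 14.8 m.


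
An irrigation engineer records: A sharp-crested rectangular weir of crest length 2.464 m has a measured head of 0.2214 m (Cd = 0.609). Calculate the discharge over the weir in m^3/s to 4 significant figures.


Approach: apply the rectangular weir equation, Q = (2/3)*Cd*L*sqrt(2g)*H^1.5.
Q = (2/3)*0.609*2.464*sqrt(2*9.81)*0.2214^1.5 = 0.4616 m^3/s
Therefore the discharge over the weir = 0.4616 m^3/s.


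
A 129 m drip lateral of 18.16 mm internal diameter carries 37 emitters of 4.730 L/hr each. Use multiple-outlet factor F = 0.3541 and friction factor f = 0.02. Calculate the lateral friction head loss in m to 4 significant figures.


Approach: apply Darcy-Weisbach with the multiple-outlet F-factor, Q = n*q/(3600*1000) m^3/s; v = Q/A; hf = F*f*(L/D)*(v^2/(2g)).
Q = 37*4.730/(3600*1000) = 4.86139e-05 m^3/s
A = pi*(18.16e-3/2)^2 = 2.59013e-04 m^2, so v = Q/A = 0.187689 m/s
hf = 0.3541*0.02*(129/0.01816)*(0.187689^2/(2*9.81)) = 0.09033 m
Therefore the lateral friction head loss = 0.09033 m.


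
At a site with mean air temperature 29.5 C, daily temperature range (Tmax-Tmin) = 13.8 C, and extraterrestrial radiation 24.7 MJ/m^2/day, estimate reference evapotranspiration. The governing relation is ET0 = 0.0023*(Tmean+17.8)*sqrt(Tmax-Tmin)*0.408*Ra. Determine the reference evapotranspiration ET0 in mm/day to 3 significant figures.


ET0 = 0.0023*(29.5+17.8)*sqrt(13.8)*0.408*24.7 = 4.07 mm/day
Therefore the reference evapotranspiration ET0 = 4.07 mm/day.


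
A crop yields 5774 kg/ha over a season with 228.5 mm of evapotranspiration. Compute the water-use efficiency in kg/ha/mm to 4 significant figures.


Approach: apply the water-use efficiency ratio, WUE = yield/ET.
WUE = 5774 / 228.5 = 25.27 kg/ha/mm
Therefore the water-use efficiency = 25.27 kg/ha/mm.


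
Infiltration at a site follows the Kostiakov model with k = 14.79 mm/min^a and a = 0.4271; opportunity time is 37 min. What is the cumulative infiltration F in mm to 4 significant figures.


Approach: apply the Kostiakov infiltration equation, F = k*t^a.
F = 14.79 * 37^0.4271 = 69.14 mm
Therefore the cumulative infiltration F = 69.14 mm.


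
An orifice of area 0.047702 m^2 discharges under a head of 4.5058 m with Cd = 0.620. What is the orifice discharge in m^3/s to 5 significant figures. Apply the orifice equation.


Approach: apply the orifice equation, Q = Cd*A*sqrt(2*g*h).
Q = 0.620 * 0.047702 * sqrt(2*9.81*4.5058) = 0.27808 m^3/s
Therefore the orifice discharge = 0.27808 m^3/s.


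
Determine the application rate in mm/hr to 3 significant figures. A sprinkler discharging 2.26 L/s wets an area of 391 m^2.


Approach: apply the application rate relation, rate = (Q/A)*3600.
rate = (2.26 / 391) * 3600 = 20.8 mm/hr
Therefore the application rate = 20.8 mm/hr.


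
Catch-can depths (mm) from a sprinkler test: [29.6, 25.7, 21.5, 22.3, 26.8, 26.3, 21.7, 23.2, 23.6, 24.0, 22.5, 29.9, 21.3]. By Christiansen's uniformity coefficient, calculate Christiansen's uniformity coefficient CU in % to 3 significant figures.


Approach: apply Christiansen's uniformity coefficient, CU = (1 - mean_abs_deviation/mean)*100.
mean = 24.492 mm
mean |d_i - mean| = 2.4367 mm
CU = (1 - 2.4367/24.492)*100 = 90.1 %
Therefore Christiansen's uniformity coefficient CU = 90.1 %.


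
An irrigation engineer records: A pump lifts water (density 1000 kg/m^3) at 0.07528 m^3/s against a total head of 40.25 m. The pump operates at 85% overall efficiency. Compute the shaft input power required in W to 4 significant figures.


Approach: apply hydraulic power then efficiency conversion, P = rho*g*Q*H; P_in = P/eta.
Step 1 — hydraulic power (P = rho*g*Q*H):
  P = 1000 * 9.81 * 0.07528 * 40.25 = 29724.5 W
Step 2 — input power: P_in = P/eta = 29724.5 / 0.85 = 34970 W
Therefore the shaft input power required = 34970 W.


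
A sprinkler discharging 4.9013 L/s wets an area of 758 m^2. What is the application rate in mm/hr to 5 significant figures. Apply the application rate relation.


Approach: apply the application rate relation, rate = (Q/A)*3600.
rate = (4.9013 / 758) * 3600 = 23.278 mm/hr
Therefore the application rate = 23.278 mm/hr.


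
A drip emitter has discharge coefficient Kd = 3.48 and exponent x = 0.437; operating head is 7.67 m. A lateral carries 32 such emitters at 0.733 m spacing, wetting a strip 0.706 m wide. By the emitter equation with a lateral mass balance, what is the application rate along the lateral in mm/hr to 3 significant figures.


Approach: apply the emitter equation with a lateral mass balance, q = Kd*h^x; Q = n*q; rate = Q/(n*spacing*width).
Step 1 — single emitter flow (q = Kd*h^x):
  q = 3.48 * 7.67^0.437 = 8.4769 L/hr
Step 2 — total lateral flow: Q = 32 * 8.4769 = 271.26 L/hr
Step 3 — wetted area: A = 32 * 0.733 * 0.706 = 16.560 m^2
Step 4 — application rate: Q/A = 271.26/16.560 = 16.4 mm/hr
Therefore the application rate along the lateral = 16.4 mm/hr.


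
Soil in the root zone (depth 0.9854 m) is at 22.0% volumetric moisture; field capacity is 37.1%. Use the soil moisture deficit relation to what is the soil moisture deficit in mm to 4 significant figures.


Approach: apply the soil moisture deficit relation, SMD = (FC - theta)/100 * depth * 1000.
SMD = (37.1 - 22.0)/100 * 0.9854 * 1000 = 148.8 mm
Therefore the soil moisture deficit = 148.8 mm.


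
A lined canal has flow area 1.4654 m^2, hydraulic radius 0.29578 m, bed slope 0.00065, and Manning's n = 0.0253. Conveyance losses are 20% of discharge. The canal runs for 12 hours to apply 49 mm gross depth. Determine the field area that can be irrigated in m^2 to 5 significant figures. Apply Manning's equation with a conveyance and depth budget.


Approach: apply Manning's equation with a conveyance and depth budget, Q = (1/n)*A*R^(2/3)*S^(1/2); Q_field = Q*(1-loss); Area = Q_field*t/(d/1000).
Step 1 — canal discharge (Manning's equation):
  Q = (1/0.0253) * 1.4654 * 0.29578^(2/3) * 0.00065^(1/2) = 0.6555486 m^3/s
Step 2 — delivered flow: Q_field = 0.6555486*(1 - 20/100) = 0.5244389 m^3/s
Step 3 — volume delivered: V = 0.5244389 * 12*3600 = 22655.76 m^3
Step 4 — area served: A = V / (depth/1000) = 22655.76 / 0.049 = 462360 m^2
Therefore the field area that can be irrigated = 462360 m^2.


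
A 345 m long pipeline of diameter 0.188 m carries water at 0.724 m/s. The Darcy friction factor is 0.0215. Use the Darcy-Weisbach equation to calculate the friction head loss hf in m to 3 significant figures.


Approach: apply the Darcy-Weisbach equation, hf = f*(L/D)*(v^2/(2g)).
hf = 0.0215 * (345/0.188) * (0.724^2 / (2*9.81))
hf = 1.05 m
Therefore the friction head loss hf = 1.05 m.


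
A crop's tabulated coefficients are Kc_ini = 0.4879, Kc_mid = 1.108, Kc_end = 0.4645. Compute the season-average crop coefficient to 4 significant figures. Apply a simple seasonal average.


Approach: apply a simple seasonal average, Kc_avg = (Kc_ini + Kc_mid + Kc_end)/3.
Kc_avg = (0.4879 + 1.108 + 0.4645)/3 = 0.6868
Therefore the season-average crop coefficient = 0.6868.


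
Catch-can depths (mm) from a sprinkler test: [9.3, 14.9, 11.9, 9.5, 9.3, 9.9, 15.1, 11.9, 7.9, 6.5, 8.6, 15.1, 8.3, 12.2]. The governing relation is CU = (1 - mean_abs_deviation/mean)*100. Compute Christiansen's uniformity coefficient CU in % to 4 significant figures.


mean = 10.7429 mm
mean |d_i - mean| = 2.37755 mm
CU = (1 - 2.37755/10.7429)*100 = 77.87 %
Therefore Christiansen's uniformity coefficient CU = 77.87 %.


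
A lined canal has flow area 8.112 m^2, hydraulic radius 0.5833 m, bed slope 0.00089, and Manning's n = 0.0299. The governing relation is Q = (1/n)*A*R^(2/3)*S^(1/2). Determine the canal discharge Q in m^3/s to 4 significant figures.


Q = (1/0.0299) * 8.112 * 0.5833^(2/3) * 0.00089^(1/2) = 5.650 m^3/s
Therefore the canal discharge Q = 5.650 m^3/s.


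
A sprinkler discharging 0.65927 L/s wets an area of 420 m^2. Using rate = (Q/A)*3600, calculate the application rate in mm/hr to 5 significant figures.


rate = (0.65927 / 420) * 3600 = 5.6509 mm/hr
Therefore the application rate = 5.6509 mm/hr.


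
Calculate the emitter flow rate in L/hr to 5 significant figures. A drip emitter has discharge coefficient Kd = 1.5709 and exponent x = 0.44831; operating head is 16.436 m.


Approach: apply the emitter characteristic equation, q = Kd * h^x.
q = 1.5709 * 16.436^0.44831 = 5.5106 L/hr
Therefore the emitter flow rate = 5.5106 L/hr.


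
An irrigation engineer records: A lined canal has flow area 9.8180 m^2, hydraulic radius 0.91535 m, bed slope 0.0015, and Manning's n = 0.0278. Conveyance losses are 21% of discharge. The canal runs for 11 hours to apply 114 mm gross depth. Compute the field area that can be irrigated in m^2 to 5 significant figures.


Approach: apply Manning's equation with a conveyance and depth budget, Q = (1/n)*A*R^(2/3)*S^(1/2); Q_field = Q*(1-loss); Area = Q_field*t/(d/1000).
Step 1 — canal discharge (Manning's equation):
  Q = (1/0.0278) * 9.8180 * 0.91535^(2/3) * 0.0015^(1/2) = 12.89482 m^3/s
Step 2 — delivered flow: Q_field = 12.89482*(1 - 21/100) = 10.18691 m^3/s
Step 3 — volume delivered: V = 10.18691 * 11*3600 = 403401.6 m^3
Step 4 — area served: A = V / (depth/1000) = 403401.6 / 0.114 = 3538600 m^2
Therefore the field area that can be irrigated = 3538600 m^2.


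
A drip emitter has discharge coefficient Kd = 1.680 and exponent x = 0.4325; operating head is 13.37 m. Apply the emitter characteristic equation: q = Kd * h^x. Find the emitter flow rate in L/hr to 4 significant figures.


q = 1.680 * 13.37^0.4325 = 5.157 L/hr
Therefore the emitter flow rate = 5.157 L/hr.


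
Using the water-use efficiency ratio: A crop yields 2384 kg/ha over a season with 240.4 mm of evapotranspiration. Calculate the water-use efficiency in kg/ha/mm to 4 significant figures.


Approach: apply the water-use efficiency ratio, WUE = yield/ET.
WUE = 2384 / 240.4 = 9.917 kg/ha/mm
Therefore the water-use efficiency = 9.917 kg/ha/mm.


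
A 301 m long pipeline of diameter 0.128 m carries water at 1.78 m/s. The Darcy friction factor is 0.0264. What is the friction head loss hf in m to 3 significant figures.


Approach: apply the Darcy-Weisbach equation, hf = f*(L/D)*(v^2/(2g)).
hf = 0.0264 * (301/0.128) * (1.78^2 / (2*9.81))
hf = 10.0 m
Therefore the friction head loss hf = 10.0 m.


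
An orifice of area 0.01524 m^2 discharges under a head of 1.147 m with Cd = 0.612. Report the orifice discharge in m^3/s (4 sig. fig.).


Approach: apply the orifice equation, Q = Cd*A*sqrt(2*g*h).
Q = 0.612 * 0.01524 * sqrt(2*9.81*1.147) = 0.04425 m^3/s
Therefore the orifice discharge = 0.04425 m^3/s.


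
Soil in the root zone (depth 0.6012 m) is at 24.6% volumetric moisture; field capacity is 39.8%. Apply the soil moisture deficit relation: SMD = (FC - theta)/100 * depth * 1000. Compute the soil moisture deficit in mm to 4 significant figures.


SMD = (39.8 - 24.6)/100 * 0.6012 * 1000 = 91.38 mm
Therefore the soil moisture deficit = 91.38 mm.


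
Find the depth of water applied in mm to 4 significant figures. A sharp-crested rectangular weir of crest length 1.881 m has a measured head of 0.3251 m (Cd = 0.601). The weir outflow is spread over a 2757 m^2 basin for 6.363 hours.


Approach: apply the rectangular weir equation with a volume-to-depth conversion, Q = (2/3)*Cd*L*sqrt(2g)*H^1.5; d = Q*t/A * 1000.
Step 1 — weir discharge:
  Q = (2/3)*0.601*1.881*sqrt(2*9.81)*0.3251^1.5 = 0.618795 m^3/s
Step 2 — volume: V = 0.618795 * 6.363*3600 = 14174.6 m^3
Step 3 — depth: d = V/A * 1000 = 14174.6/2757 * 1000 = 5141 mm
Therefore the depth of water applied = 5141 mm.


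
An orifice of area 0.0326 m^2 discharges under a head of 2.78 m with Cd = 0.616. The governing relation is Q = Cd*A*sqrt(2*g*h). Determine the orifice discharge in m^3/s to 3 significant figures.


Q = 0.616 * 0.0326 * sqrt(2*9.81*2.78) = 0.148 m^3/s
Therefore the orifice discharge = 0.148 m^3/s.


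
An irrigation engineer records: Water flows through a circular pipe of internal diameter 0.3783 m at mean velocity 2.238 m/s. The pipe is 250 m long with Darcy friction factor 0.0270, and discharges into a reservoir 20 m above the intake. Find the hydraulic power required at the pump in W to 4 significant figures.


Approach: apply continuity + Darcy-Weisbach + hydraulic power, Q = A*v; hf = f*(L/D)*(v^2/(2g)); H = static + hf; P = rho*g*Q*H.
Step 1 — flow rate (continuity, Q = A*v):
  A = pi*(0.3783/2)^2 = 0.112399 m^2
  Q = 0.112399 * 2.238 = 0.251549 m^3/s
Step 2 — friction head loss (Darcy-Weisbach):
  hf = 0.0270 * (250/0.3783) * (2.238^2 / (2*9.81))
  hf = 4.55500 m
Step 3 — total head: H = 20 + 4.55500 = 24.5550 m
Step 4 — hydraulic power (P = rho*g*Q*H):
  P = 1000 * 9.81 * 0.251549 * 24.5550 = 60590 W
Therefore the hydraulic power required at the pump = 60590 W.


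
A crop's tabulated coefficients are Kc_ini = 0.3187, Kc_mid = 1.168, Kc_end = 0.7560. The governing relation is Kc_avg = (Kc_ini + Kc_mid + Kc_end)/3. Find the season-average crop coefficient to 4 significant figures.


Kc_avg = (0.3187 + 1.168 + 0.7560)/3 = 0.7476
Therefore the season-average crop coefficient = 0.7476.


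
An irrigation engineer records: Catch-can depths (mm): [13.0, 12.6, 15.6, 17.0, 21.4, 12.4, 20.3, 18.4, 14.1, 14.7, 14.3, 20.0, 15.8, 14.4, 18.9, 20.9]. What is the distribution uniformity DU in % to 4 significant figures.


Approach: apply the low-quarter distribution uniformity, DU = (mean of lowest quarter of readings / overall mean)*100.
sorted lowest 4 of 16: [12.4, 12.6, 13.0, 14.1] -> mean = 13.0250 mm
overall mean = 16.4875 mm
DU = (13.0250/16.4875)*100 = 79.00 %
Therefore the distribution uniformity DU = 79.00 %.


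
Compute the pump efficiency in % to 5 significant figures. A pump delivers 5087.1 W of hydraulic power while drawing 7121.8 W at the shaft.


Approach: apply the efficiency ratio, eta = (P_out/P_in)*100.
eta = (5087.1 / 7121.8) * 100 = 71.430 %
Therefore the pump efficiency = 71.430 %.


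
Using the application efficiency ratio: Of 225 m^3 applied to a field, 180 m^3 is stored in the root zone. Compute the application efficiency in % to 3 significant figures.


Approach: apply the application efficiency ratio, Ea = (stored/applied)*100.
Ea = (180/225)*100 = 80.0 %
Therefore the application efficiency = 80.0 %.


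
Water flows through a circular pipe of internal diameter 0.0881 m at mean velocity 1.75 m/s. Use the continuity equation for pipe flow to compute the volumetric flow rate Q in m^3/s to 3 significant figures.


Approach: apply the continuity equation for pipe flow, Q = A * v with A = pi*(D/2)^2.
A = pi*(0.0881/2)^2 = 0.0060960 m^2
Q = 0.0060960 * 1.75 = 0.0107 m^3/s
Therefore the volumetric flow rate Q = 0.0107 m^3/s.


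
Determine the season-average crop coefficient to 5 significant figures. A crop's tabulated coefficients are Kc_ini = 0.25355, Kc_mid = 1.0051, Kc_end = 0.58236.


Approach: apply a simple seasonal average, Kc_avg = (Kc_ini + Kc_mid + Kc_end)/3.
Kc_avg = (0.25355 + 1.0051 + 0.58236)/3 = 0.61367
Therefore the season-average crop coefficient = 0.61367.


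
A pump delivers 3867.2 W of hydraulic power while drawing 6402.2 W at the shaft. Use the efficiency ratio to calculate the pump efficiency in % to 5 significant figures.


Approach: apply the efficiency ratio, eta = (P_out/P_in)*100.
eta = (3867.2 / 6402.2) * 100 = 60.404 %
Therefore the pump efficiency = 60.404 %.


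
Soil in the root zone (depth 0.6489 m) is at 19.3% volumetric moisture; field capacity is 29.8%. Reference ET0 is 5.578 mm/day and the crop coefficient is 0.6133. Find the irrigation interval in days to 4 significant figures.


Approach: apply soil-water budget scheduling, SMD = (FC-theta)/100*depth*1000; ETc = ET0*Kc; interval = SMD/ETc.
Step 1 — soil moisture deficit:
  SMD = (29.8 - 19.3)/100 * 0.6489 * 1000 = 68.1345 mm
Step 2 — daily crop ET (ETc = ET0*Kc):
  ETc = 5.578 * 0.6133 = 3.42099 mm/day
Step 3 — irrigation interval (SMD/ETc):
  interval = 68.1345 / 3.42099 = 19.92 days
Therefore the irrigation interval = 19.92 days.


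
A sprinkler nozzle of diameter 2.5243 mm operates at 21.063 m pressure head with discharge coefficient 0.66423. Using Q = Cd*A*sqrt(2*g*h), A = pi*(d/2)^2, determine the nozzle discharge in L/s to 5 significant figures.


A = pi*(2.5243e-3/2)^2 = 5.004628e-06 m^2
Q = 0.66423 * 5.004628e-06 * sqrt(2*9.81*21.063) * 1000 = 0.067577 L/s
Therefore the nozzle discharge = 0.067577 L/s.


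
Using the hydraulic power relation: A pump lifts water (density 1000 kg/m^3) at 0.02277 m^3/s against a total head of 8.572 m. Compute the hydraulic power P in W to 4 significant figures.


Approach: apply the hydraulic power relation, P = rho*g*Q*H.
P = 1000 * 9.81 * 0.02277 * 8.572 = 1915 W
Therefore the hydraulic power P = 1915 W.


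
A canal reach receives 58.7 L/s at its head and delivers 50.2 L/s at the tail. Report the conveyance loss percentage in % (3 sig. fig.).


Approach: apply the conveyance loss ratio, loss% = ((Q_head - Q_tail)/Q_head)*100.
loss = ((58.7 - 50.2)/58.7)*100 = 14.5 %
Therefore the conveyance loss percentage = 14.5 %.


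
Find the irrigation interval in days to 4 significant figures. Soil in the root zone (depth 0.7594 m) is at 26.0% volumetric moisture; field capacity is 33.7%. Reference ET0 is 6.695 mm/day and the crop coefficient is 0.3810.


Approach: apply soil-water budget scheduling, SMD = (FC-theta)/100*depth*1000; ETc = ET0*Kc; interval = SMD/ETc.
Step 1 — soil moisture deficit:
  SMD = (33.7 - 26.0)/100 * 0.7594 * 1000 = 58.4738 mm
Step 2 — daily crop ET (ETc = ET0*Kc):
  ETc = 6.695 * 0.3810 = 2.55079 mm/day
Step 3 — irrigation interval (SMD/ETc):
  interval = 58.4738 / 2.55079 = 22.92 days
Therefore the irrigation interval = 22.92 days.
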